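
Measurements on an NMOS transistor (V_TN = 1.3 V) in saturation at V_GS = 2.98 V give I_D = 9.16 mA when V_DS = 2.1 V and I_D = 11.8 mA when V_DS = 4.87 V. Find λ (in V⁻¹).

λ = 0.133 V⁻¹

With V_GS fixed, I_D ∝ (1 + λ V_DS) in saturation, so I_D2/I_D1 = (1 + λ V_DS2)/(1 + λ V_DS1).
11.8/9.16 = 1.288 = (1 + 4.87 λ)/(1 + 2.1 λ).
Solving: λ (I_D1 V_DS2 − I_D2 V_DS1) = I_D2 − I_D1, so λ = (11.8 − 9.16) / (9.16 × 4.87 − 11.8 × 2.1) = 2.64 / 19.8 = 0.133 V⁻¹.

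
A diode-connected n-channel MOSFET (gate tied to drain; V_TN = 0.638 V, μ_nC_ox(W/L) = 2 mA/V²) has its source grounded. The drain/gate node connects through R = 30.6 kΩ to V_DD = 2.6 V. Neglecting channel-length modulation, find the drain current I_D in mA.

With gate tied to drain, V_GS = V_DS ≥ V_GS − V_TN, so the device is in saturation.
KCL at the drain: ½ k_n (V_GS − V_TN)² = (V_DD − V_GS)/R.
Let x = V_GS − 0.638. Then 30.6 x² + x − 1.962 = 0, giving x = 0.237 V (positive root), so V_GS = 0.875 V.
I_D = (V_DD − V_GS)/R = (2.6 − 0.875) / 30.6 = 0.0564 mA.

I_D = 0.0564 mA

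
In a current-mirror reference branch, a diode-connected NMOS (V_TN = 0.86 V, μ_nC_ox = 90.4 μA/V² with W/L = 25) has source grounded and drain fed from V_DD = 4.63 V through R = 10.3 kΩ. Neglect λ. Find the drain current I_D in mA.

With gate tied to drain, V_GS = V_DS ≥ V_GS − V_TN, so the device is in saturation.
k_n = μ_nC_ox · (W/L) = 2.26 mA/V².
KCL at the drain: ½ k_n (V_GS − V_TN)² = (V_DD − V_GS)/R.
Let x = V_GS − 0.86. Then 11.6 x² + x − 3.77 = 0, giving x = 0.528 V (positive root), so V_GS = 1.39 V.
I_D = (V_DD − V_GS)/R = (4.63 − 1.39) / 10.3 = 0.315 mA.

I_D = 0.315 mA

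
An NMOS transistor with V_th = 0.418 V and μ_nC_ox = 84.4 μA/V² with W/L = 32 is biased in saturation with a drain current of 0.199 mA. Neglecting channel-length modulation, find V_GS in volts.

V_GS = 0.802 V

k_n = μ_nC_ox · (W/L) = 2.701 mA/V².
In saturation I_D = ½ k_n (V_GS − V_th)², so V_GS − V_th = √(2 I_D / k_n) = √(2 × 0.199 / 2.701) = 0.384 V.
V_GS = 0.418 + 0.384 = 0.802 V.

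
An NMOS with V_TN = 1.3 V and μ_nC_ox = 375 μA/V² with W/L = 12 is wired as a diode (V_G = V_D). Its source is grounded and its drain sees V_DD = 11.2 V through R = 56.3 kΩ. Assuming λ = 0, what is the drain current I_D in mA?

With gate tied to drain, V_GS = V_DS ≥ V_GS − V_TN, so the device is in saturation.
k_n = μ_nC_ox · (W/L) = 4.5 mA/V².
KCL at the drain: ½ k_n (V_GS − V_TN)² = (V_DD − V_GS)/R.
Let x = V_GS − 1.3. Then 127 x² + x − 9.9 = 0, giving x = 0.276 V (positive root), so V_GS = 1.58 V.
I_D = (V_DD − V_GS)/R = (11.2 − 1.58) / 56.3 = 0.171 mA.

I_D = 0.171 mA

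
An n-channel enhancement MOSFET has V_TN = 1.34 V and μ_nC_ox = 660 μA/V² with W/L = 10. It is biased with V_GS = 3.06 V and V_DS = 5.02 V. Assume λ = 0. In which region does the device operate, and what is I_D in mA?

k_n = μ_nC_ox · (W/L) = 6.6 mA/V².
V_ov = V_GS − V_TN = 3.06 − 1.34 = 1.72 V.
Since V_DS = 5.02 V ≥ V_ov = 1.72 V, the device is in saturation.
I_D = ½ k_n V_ov² = 0.5 × 6.6 × 1.72² = 9.76 mA.

Saturation; I_D = 9.76 mA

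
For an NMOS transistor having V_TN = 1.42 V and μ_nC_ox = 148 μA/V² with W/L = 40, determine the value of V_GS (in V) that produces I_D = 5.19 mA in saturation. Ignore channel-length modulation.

k_n = μ_nC_ox · (W/L) = 5.92 mA/V².
In saturation I_D = ½ k_n (V_GS − V_TN)², so V_GS − V_TN = √(2 I_D / k_n) = √(2 × 5.19 / 5.92) = 1.32 V.
V_GS = 1.42 + 1.32 = 2.74 V.

V_GS = 2.74 V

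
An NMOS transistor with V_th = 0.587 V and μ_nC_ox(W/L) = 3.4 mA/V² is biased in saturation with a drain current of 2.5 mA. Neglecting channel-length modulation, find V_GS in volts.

In saturation I_D = ½ k_n (V_GS − V_th)², so V_GS − V_th = √(2 I_D / k_n) = √(2 × 2.5 / 3.4) = 1.21 V.
V_GS = 0.587 + 1.21 = 1.8 V.

V_GS = 1.80 V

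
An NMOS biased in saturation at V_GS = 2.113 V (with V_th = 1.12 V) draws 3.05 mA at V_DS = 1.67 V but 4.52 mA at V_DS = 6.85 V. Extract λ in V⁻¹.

λ = 0.110 V⁻¹

With V_GS fixed, I_D ∝ (1 + λ V_DS) in saturation, so I_D2/I_D1 = (1 + λ V_DS2)/(1 + λ V_DS1).
4.52/3.05 = 1.482 = (1 + 6.85 λ)/(1 + 1.67 λ).
Solving: λ (I_D1 V_DS2 − I_D2 V_DS1) = I_D2 − I_D1, so λ = (4.52 − 3.05) / (3.05 × 6.85 − 4.52 × 1.67) = 1.47 / 13.3 = 0.11 V⁻¹.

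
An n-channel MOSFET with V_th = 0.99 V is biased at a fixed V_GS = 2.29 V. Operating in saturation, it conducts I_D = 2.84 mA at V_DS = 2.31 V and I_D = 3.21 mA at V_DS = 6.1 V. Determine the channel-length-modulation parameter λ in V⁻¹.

λ = 0.0373 V⁻¹

With V_GS fixed, I_D ∝ (1 + λ V_DS) in saturation, so I_D2/I_D1 = (1 + λ V_DS2)/(1 + λ V_DS1).
3.21/2.84 = 1.13 = (1 + 6.1 λ)/(1 + 2.31 λ).
Solving: λ (I_D1 V_DS2 − I_D2 V_DS1) = I_D2 − I_D1, so λ = (3.21 − 2.84) / (2.84 × 6.1 − 3.21 × 2.31) = 0.37 / 9.91 = 0.0373 V⁻¹.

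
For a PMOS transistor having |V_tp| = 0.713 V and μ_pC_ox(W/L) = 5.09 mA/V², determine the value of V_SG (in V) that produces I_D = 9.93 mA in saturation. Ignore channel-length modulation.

In saturation I_D = ½ k_p (V_SG − |V_tp|)², so V_SG − |V_tp| = √(2 I_D / k_p) = √(2 × 9.93 / 5.09) = 1.98 V.
V_SG = 0.713 + 1.98 = 2.69 V.

V_SG = 2.69 V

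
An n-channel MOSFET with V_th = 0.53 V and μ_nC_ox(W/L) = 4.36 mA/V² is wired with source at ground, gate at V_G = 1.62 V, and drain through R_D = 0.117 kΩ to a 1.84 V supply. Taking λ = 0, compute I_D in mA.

I_D = 2.59 mA

V_GS = V_G = 1.62 V, so V_ov = 1.62 − 0.53 = 1.09 V.
Assume saturation: I_D = ½ k_n V_ov² = 0.5 × 4.36 × 1.09² = 2.59 mA, giving V_DS = V_DD − I_D R_D = 1.84 − 2.59 × 0.117 = 1.54 V.
V_DS = 1.54 V ≥ V_ov = 1.09 V, confirming saturation.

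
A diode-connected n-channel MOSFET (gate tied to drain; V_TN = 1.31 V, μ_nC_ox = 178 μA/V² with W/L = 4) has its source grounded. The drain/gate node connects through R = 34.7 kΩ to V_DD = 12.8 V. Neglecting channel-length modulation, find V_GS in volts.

V_GS = 2.23 V

With gate tied to drain, V_GS = V_DS ≥ V_GS − V_TN, so the device is in saturation.
k_n = μ_nC_ox · (W/L) = 0.712 mA/V².
KCL at the drain: ½ k_n (V_GS − V_TN)² = (V_DD − V_GS)/R.
Let x = V_GS − 1.31. Then 12.4 x² + x − 11.49 = 0, giving x = 0.925 V (positive root), so V_GS = 2.23 V.
I_D = (V_DD − V_GS)/R = (12.8 − 2.23) / 34.7 = 0.304 mA.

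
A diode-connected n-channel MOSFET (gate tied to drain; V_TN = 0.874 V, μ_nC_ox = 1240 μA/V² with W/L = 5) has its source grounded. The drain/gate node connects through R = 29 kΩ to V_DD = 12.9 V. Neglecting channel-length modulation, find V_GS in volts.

With gate tied to drain, V_GS = V_DS ≥ V_GS − V_TN, so the device is in saturation.
k_n = μ_nC_ox · (W/L) = 6.2 mA/V².
KCL at the drain: ½ k_n (V_GS − V_TN)² = (V_DD − V_GS)/R.
Let x = V_GS − 0.874. Then 89.9 x² + x − 12.03 = 0, giving x = 0.36 V (positive root), so V_GS = 1.23 V.
I_D = (V_DD − V_GS)/R = (12.9 − 1.23) / 29 = 0.402 mA.

V_GS = 1.23 V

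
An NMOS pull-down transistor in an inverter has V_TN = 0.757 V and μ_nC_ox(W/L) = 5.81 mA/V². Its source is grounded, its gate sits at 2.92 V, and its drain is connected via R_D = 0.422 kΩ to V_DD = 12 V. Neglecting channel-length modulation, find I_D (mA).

V_GS = V_G = 2.92 V, so V_ov = 2.92 − 0.757 = 2.16 V.
Assume saturation: I_D = ½ k_n V_ov² = 0.5 × 5.81 × 2.16² = 13.6 mA, giving V_DS = V_DD − I_D R_D = 12 − 13.6 × 0.422 = 6.26 V.
V_DS = 6.26 V ≥ V_ov = 2.16 V, confirming saturation.

I_D = 13.6 mA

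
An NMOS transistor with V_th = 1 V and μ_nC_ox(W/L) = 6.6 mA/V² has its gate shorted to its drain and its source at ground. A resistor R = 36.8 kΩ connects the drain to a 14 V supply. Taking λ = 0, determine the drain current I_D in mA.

I_D = 0.344 mA

With gate tied to drain, V_GS = V_DS ≥ V_GS − V_th, so the device is in saturation.
KCL at the drain: ½ k_n (V_GS − V_th)² = (V_DD − V_GS)/R.
Let x = V_GS − 1. Then 121 x² + x − 13 = 0, giving x = 0.323 V (positive root), so V_GS = 1.32 V.
I_D = (V_DD − V_GS)/R = (14 − 1.32) / 36.8 = 0.344 mA.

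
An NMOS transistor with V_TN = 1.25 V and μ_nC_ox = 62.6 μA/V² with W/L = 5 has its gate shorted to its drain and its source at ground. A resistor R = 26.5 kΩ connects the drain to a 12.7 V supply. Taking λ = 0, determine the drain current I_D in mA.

I_D = 0.374 mA

With gate tied to drain, V_GS = V_DS ≥ V_GS − V_TN, so the device is in saturation.
k_n = μ_nC_ox · (W/L) = 0.313 mA/V².
KCL at the drain: ½ k_n (V_GS − V_TN)² = (V_DD − V_GS)/R.
Let x = V_GS − 1.25. Then 4.15 x² + x − 11.45 = 0, giving x = 1.55 V (positive root), so V_GS = 2.8 V.
I_D = (V_DD − V_GS)/R = (12.7 − 2.8) / 26.5 = 0.374 mA.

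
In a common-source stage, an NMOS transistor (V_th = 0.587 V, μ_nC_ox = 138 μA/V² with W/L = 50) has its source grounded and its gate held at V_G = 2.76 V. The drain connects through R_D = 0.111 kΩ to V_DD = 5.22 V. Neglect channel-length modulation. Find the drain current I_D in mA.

V_GS = V_G = 2.76 V, so V_ov = 2.76 − 0.587 = 2.17 V.
k_n = μ_nC_ox · (W/L) = 6.9 mA/V².
Assume saturation: I_D = ½ k_n V_ov² = 0.5 × 6.9 × 2.17² = 16.3 mA, giving V_DS = V_DD − I_D R_D = 5.22 − 16.3 × 0.111 = 3.41 V.
V_DS = 3.41 V ≥ V_ov = 2.17 V, confirming saturation.

I_D = 16.3 mA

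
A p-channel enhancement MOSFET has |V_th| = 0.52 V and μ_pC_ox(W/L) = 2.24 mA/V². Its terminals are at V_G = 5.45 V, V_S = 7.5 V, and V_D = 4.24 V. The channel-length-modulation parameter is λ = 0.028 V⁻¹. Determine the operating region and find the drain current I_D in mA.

V_SG = V_S − V_G = 7.5 − 5.45 = 2.05 V; V_SD = V_S − V_D = 7.5 − 4.24 = 3.26 V.
V_ov = V_SG − |V_th| = 2.05 − 0.52 = 1.53 V.
Since V_SD = 3.26 V ≥ V_ov = 1.53 V, the device is in saturation.
I_D = ½ k_p V_ov² (1 + λ V_SD) = 0.5 × 2.24 × 1.53² × (1 + 0.028 × 3.26) = 2.86 mA.

Saturation; I_D = 2.86 mA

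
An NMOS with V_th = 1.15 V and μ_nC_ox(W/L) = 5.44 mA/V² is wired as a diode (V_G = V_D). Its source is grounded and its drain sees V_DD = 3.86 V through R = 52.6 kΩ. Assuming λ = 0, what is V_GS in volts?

With gate tied to drain, V_GS = V_DS ≥ V_GS − V_th, so the device is in saturation.
KCL at the drain: ½ k_n (V_GS − V_th)² = (V_DD − V_GS)/R.
Let x = V_GS − 1.15. Then 143 x² + x − 2.71 = 0, giving x = 0.134 V (positive root), so V_GS = 1.28 V.
I_D = (V_DD − V_GS)/R = (3.86 − 1.28) / 52.6 = 0.049 mA.

V_GS = 1.28 V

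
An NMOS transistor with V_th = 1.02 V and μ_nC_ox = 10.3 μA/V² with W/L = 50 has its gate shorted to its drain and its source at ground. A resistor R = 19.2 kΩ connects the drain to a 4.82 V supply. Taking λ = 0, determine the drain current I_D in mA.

I_D = 0.157 mA

With gate tied to drain, V_GS = V_DS ≥ V_GS − V_th, so the device is in saturation.
k_n = μ_nC_ox · (W/L) = 0.515 mA/V².
KCL at the drain: ½ k_n (V_GS − V_th)² = (V_DD − V_GS)/R.
Let x = V_GS − 1.02. Then 4.94 x² + x − 3.8 = 0, giving x = 0.781 V (positive root), so V_GS = 1.8 V.
I_D = (V_DD − V_GS)/R = (4.82 − 1.8) / 19.2 = 0.157 mA.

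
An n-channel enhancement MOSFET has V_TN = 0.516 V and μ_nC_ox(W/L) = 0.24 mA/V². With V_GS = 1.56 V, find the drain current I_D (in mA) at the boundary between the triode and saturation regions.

I_D = 0.131 mA

At the boundary V_DS = V_ov = V_GS − V_TN = 1.56 − 0.516 = 1.04 V.
I_D = ½ k_n V_ov² = 0.5 × 0.24 × 1.04² = 0.131 mA.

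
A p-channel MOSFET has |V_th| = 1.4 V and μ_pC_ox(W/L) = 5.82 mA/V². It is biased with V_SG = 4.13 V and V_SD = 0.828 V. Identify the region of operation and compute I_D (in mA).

V_ov = V_SG − |V_th| = 4.13 − 1.4 = 2.73 V.
Since V_SD = 0.828 V < V_ov = 2.73 V, the device is in the triode region.
I_D = k_p [V_ov · V_SD − ½ V_SD²] = 5.82 × [2.73 × 0.828 − 0.5 × 0.828²] = 11.2 mA.

Triode; I_D = 11.2 mA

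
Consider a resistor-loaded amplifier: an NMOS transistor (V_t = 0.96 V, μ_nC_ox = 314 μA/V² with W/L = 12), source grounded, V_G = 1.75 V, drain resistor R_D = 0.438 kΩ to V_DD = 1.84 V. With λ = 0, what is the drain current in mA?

I_D = 1.18 mA

V_GS = V_G = 1.75 V, so V_ov = 1.75 − 0.96 = 0.79 V.
k_n = μ_nC_ox · (W/L) = 3.768 mA/V².
Assume saturation: I_D = ½ k_n V_ov² = 0.5 × 3.768 × 0.79² = 1.18 mA, giving V_DS = V_DD − I_D R_D = 1.84 − 1.18 × 0.438 = 1.32 V.
V_DS = 1.32 V ≥ V_ov = 0.79 V, confirming saturation.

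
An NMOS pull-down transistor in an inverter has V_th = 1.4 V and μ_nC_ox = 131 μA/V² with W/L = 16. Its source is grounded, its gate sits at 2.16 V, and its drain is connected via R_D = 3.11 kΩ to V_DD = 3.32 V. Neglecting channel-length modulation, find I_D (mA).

I_D = 0.605 mA

V_GS = V_G = 2.16 V, so V_ov = 2.16 − 1.4 = 0.76 V.
k_n = μ_nC_ox · (W/L) = 2.096 mA/V².
Assume saturation: I_D = ½ k_n V_ov² = 0.5 × 2.096 × 0.76² = 0.605 mA, giving V_DS = V_DD − I_D R_D = 3.32 − 0.605 × 3.11 = 1.44 V.
V_DS = 1.44 V ≥ V_ov = 0.76 V, confirming saturation.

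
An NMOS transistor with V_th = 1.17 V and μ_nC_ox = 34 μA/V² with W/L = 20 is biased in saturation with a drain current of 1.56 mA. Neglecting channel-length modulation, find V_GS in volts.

V_GS = 3.31 V

k_n = μ_nC_ox · (W/L) = 0.68 mA/V².
In saturation I_D = ½ k_n (V_GS − V_th)², so V_GS − V_th = √(2 I_D / k_n) = √(2 × 1.56 / 0.68) = 2.14 V.
V_GS = 1.17 + 2.14 = 3.31 V.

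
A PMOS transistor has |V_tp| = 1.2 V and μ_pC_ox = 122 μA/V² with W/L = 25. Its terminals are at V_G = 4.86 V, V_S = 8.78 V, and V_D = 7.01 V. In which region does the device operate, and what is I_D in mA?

Triode; I_D = 9.91 mA

V_SG = V_S − V_G = 8.78 − 4.86 = 3.92 V; V_SD = V_S − V_D = 8.78 − 7.01 = 1.77 V.
k_p = μ_pC_ox · (W/L) = 3.05 mA/V².
V_ov = V_SG − |V_tp| = 3.92 − 1.2 = 2.72 V.
Since V_SD = 1.77 V < V_ov = 2.72 V, the device is in the triode region.
I_D = k_p [V_ov · V_SD − ½ V_SD²] = 3.05 × [2.72 × 1.77 − 0.5 × 1.77²] = 9.91 mA.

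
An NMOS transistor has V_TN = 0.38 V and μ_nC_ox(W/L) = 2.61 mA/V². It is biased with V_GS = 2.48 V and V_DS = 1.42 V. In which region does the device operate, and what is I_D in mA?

V_ov = V_GS − V_TN = 2.48 − 0.38 = 2.1 V.
Since V_DS = 1.42 V < V_ov = 2.1 V, the device is in the triode region.
I_D = k_n [V_ov · V_DS − ½ V_DS²] = 2.61 × [2.1 × 1.42 − 0.5 × 1.42²] = 5.15 mA.

Triode; I_D = 5.15 mA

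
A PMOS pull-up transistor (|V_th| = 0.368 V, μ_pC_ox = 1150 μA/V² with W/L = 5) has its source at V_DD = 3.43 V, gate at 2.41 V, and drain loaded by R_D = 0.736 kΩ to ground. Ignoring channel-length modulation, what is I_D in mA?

V_SG = V_DD − V_G = 3.43 − 2.41 = 1.02 V, so V_ov = 1.02 − 0.368 = 0.652 V.
k_p = μ_pC_ox · (W/L) = 5.75 mA/V².
Assume saturation: I_D = ½ k_p V_ov² = 0.5 × 5.75 × 0.652² = 1.22 mA, giving V_SD = V_DD − I_D R_D = 3.43 − 1.22 × 0.736 = 2.53 V.
V_SD = 2.53 V ≥ V_ov = 0.652 V, confirming saturation.

I_D = 1.22 mA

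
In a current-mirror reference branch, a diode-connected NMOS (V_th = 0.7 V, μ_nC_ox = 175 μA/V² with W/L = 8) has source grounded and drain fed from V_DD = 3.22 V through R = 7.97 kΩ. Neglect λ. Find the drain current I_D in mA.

I_D = 0.242 mA

With gate tied to drain, V_GS = V_DS ≥ V_GS − V_th, so the device is in saturation.
k_n = μ_nC_ox · (W/L) = 1.4 mA/V².
KCL at the drain: ½ k_n (V_GS − V_th)² = (V_DD − V_GS)/R.
Let x = V_GS − 0.7. Then 5.58 x² + x − 2.52 = 0, giving x = 0.588 V (positive root), so V_GS = 1.29 V.
I_D = (V_DD − V_GS)/R = (3.22 − 1.29) / 7.97 = 0.242 mA.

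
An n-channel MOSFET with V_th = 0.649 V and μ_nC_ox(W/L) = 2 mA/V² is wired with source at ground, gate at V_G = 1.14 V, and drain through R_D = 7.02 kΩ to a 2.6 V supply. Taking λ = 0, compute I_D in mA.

V_GS = V_G = 1.14 V, so V_ov = 1.14 − 0.649 = 0.491 V.
Assume saturation: I_D = ½ k_n V_ov² = 0.5 × 2 × 0.491² = 0.241 mA, giving V_DS = V_DD − I_D R_D = 2.6 − 0.241 × 7.02 = 0.908 V.
V_DS = 0.908 V ≥ V_ov = 0.491 V, confirming saturation.

I_D = 0.241 mA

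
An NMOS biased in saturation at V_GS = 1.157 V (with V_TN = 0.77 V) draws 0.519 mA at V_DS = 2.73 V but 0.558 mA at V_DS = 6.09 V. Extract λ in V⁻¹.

λ = 0.0238 V⁻¹

With V_GS fixed, I_D ∝ (1 + λ V_DS) in saturation, so I_D2/I_D1 = (1 + λ V_DS2)/(1 + λ V_DS1).
0.558/0.519 = 1.075 = (1 + 6.09 λ)/(1 + 2.73 λ).
Solving: λ (I_D1 V_DS2 − I_D2 V_DS1) = I_D2 − I_D1, so λ = (0.558 − 0.519) / (0.519 × 6.09 − 0.558 × 2.73) = 0.039 / 1.64 = 0.0238 V⁻¹.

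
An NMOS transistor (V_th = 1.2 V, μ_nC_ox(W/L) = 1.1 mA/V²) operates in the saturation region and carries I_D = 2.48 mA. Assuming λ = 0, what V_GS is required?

In saturation I_D = ½ k_n (V_GS − V_th)², so V_GS − V_th = √(2 I_D / k_n) = √(2 × 2.48 / 1.1) = 2.12 V.
V_GS = 1.2 + 2.12 = 3.32 V.

V_GS = 3.32 V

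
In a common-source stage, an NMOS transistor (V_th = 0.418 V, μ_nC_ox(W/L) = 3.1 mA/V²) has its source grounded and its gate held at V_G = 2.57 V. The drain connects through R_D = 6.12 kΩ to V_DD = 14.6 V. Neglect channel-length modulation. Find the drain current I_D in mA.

V_GS = V_G = 2.57 V, so V_ov = 2.57 − 0.418 = 2.15 V.
Assume saturation: I_D = ½ k_n V_ov² = 0.5 × 3.1 × 2.15² = 7.18 mA, giving V_DS = V_DD − I_D R_D = 14.6 − 7.18 × 6.12 = -29.3 V.
But -29.3 V < V_ov = 2.15 V, so the device is actually in triode.
In triode I_D = k_n[V_ov V_DS − ½ V_DS²] and I_D = (V_DD − V_DS)/R_D. Equating: 9.49 V_DS² − 41.83 V_DS + 14.6 = 0, giving V_DS = 0.382 V (the root below V_ov).
I_D = (14.6 − 0.382) / 6.12 = 2.32 mA.

I_D = 2.32 mA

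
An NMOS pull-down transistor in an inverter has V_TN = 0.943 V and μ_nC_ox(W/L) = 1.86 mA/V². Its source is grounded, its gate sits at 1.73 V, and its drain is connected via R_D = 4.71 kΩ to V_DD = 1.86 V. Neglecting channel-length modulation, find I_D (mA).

V_GS = V_G = 1.73 V, so V_ov = 1.73 − 0.943 = 0.787 V.
Assume saturation: I_D = ½ k_n V_ov² = 0.5 × 1.86 × 0.787² = 0.576 mA, giving V_DS = V_DD − I_D R_D = 1.86 − 0.576 × 4.71 = -0.853 V.
But -0.853 V < V_ov = 0.787 V, so the device is actually in triode.
In triode I_D = k_n[V_ov V_DS − ½ V_DS²] and I_D = (V_DD − V_DS)/R_D. Equating: 4.38 V_DS² − 7.895 V_DS + 1.86 = 0, giving V_DS = 0.279 V (the root below V_ov).
I_D = (1.86 − 0.279) / 4.71 = 0.336 mA.

I_D = 0.336 mA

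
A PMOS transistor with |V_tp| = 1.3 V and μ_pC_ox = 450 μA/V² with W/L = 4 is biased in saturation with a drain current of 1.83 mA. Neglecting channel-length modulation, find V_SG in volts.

k_p = μ_pC_ox · (W/L) = 1.8 mA/V².
In saturation I_D = ½ k_p (V_SG − |V_tp|)², so V_SG − |V_tp| = √(2 I_D / k_p) = √(2 × 1.83 / 1.8) = 1.43 V.
V_SG = 1.3 + 1.43 = 2.73 V.

V_SG = 2.73 V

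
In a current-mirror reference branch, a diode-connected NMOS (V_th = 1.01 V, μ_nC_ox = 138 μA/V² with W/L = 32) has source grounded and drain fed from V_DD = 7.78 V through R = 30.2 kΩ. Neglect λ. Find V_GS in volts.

With gate tied to drain, V_GS = V_DS ≥ V_GS − V_th, so the device is in saturation.
k_n = μ_nC_ox · (W/L) = 4.416 mA/V².
KCL at the drain: ½ k_n (V_GS − V_th)² = (V_DD − V_GS)/R.
Let x = V_GS − 1.01. Then 66.7 x² + x − 6.77 = 0, giving x = 0.311 V (positive root), so V_GS = 1.32 V.
I_D = (V_DD − V_GS)/R = (7.78 − 1.32) / 30.2 = 0.214 mA.

V_GS = 1.32 V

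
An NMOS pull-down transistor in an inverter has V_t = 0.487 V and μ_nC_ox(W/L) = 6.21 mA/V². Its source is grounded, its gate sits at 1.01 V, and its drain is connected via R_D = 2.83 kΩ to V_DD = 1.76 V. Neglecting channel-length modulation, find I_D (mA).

V_GS = V_G = 1.01 V, so V_ov = 1.01 − 0.487 = 0.523 V.
Assume saturation: I_D = ½ k_n V_ov² = 0.5 × 6.21 × 0.523² = 0.849 mA, giving V_DS = V_DD − I_D R_D = 1.76 − 0.849 × 2.83 = -0.644 V.
But -0.644 V < V_ov = 0.523 V, so the device is actually in triode.
In triode I_D = k_n[V_ov V_DS − ½ V_DS²] and I_D = (V_DD − V_DS)/R_D. Equating: 8.79 V_DS² − 10.19 V_DS + 1.76 = 0, giving V_DS = 0.211 V (the root below V_ov).
I_D = (1.76 − 0.211) / 2.83 = 0.547 mA.

I_D = 0.547 mA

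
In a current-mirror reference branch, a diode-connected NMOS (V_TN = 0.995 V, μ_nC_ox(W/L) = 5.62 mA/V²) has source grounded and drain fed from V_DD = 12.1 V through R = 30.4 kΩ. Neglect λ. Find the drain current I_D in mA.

I_D = 0.354 mA

With gate tied to drain, V_GS = V_DS ≥ V_GS − V_TN, so the device is in saturation.
KCL at the drain: ½ k_n (V_GS − V_TN)² = (V_DD − V_GS)/R.
Let x = V_GS − 0.995. Then 85.4 x² + x − 11.11 = 0, giving x = 0.355 V (positive root), so V_GS = 1.35 V.
I_D = (V_DD − V_GS)/R = (12.1 − 1.35) / 30.4 = 0.354 mA.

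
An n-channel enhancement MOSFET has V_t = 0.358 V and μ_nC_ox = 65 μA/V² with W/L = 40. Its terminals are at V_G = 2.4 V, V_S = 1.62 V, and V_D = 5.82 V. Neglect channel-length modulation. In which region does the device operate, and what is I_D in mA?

V_GS = V_G − V_S = 2.4 − 1.62 = 0.78 V; V_DS = V_D − V_S = 5.82 − 1.62 = 4.2 V.
k_n = μ_nC_ox · (W/L) = 2.6 mA/V².
V_ov = V_GS − V_t = 0.78 − 0.358 = 0.422 V.
Since V_DS = 4.2 V ≥ V_ov = 0.422 V, the device is in saturation.
I_D = ½ k_n V_ov² = 0.5 × 2.6 × 0.422² = 0.232 mA.

Saturation; I_D = 0.232 mA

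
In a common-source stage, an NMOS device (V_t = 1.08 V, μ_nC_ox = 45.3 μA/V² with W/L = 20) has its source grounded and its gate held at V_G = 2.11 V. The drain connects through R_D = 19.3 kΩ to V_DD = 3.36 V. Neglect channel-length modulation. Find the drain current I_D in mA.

I_D = 0.164 mA

V_GS = V_G = 2.11 V, so V_ov = 2.11 − 1.08 = 1.03 V.
k_n = μ_nC_ox · (W/L) = 0.906 mA/V².
Assume saturation: I_D = ½ k_n V_ov² = 0.5 × 0.906 × 1.03² = 0.481 mA, giving V_DS = V_DD − I_D R_D = 3.36 − 0.481 × 19.3 = -5.92 V.
But -5.92 V < V_ov = 1.03 V, so the device is actually in triode.
In triode I_D = k_n[V_ov V_DS − ½ V_DS²] and I_D = (V_DD − V_DS)/R_D. Equating: 8.74 V_DS² − 19.01 V_DS + 3.36 = 0, giving V_DS = 0.194 V (the root below V_ov).
I_D = (3.36 − 0.194) / 19.3 = 0.164 mA.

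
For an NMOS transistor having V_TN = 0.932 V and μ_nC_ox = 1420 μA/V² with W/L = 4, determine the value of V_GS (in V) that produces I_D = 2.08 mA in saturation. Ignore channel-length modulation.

V_GS = 1.79 V

k_n = μ_nC_ox · (W/L) = 5.68 mA/V².
In saturation I_D = ½ k_n (V_GS − V_TN)², so V_GS − V_TN = √(2 I_D / k_n) = √(2 × 2.08 / 5.68) = 0.856 V.
V_GS = 0.932 + 0.856 = 1.79 V.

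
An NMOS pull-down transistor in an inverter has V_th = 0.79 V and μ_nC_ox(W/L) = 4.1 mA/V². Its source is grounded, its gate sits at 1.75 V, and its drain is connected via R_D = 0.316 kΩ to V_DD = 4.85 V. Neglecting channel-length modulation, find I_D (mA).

I_D = 1.89 mA

V_GS = V_G = 1.75 V, so V_ov = 1.75 − 0.79 = 0.96 V.
Assume saturation: I_D = ½ k_n V_ov² = 0.5 × 4.1 × 0.96² = 1.89 mA, giving V_DS = V_DD − I_D R_D = 4.85 − 1.89 × 0.316 = 4.25 V.
V_DS = 4.25 V ≥ V_ov = 0.96 V, confirming saturation.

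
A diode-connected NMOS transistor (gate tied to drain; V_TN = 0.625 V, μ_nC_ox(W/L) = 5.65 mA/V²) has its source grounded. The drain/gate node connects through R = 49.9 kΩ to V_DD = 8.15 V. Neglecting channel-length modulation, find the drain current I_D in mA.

With gate tied to drain, V_GS = V_DS ≥ V_GS − V_TN, so the device is in saturation.
KCL at the drain: ½ k_n (V_GS − V_TN)² = (V_DD − V_GS)/R.
Let x = V_GS − 0.625. Then 141 x² + x − 7.525 = 0, giving x = 0.228 V (positive root), so V_GS = 0.853 V.
I_D = (V_DD − V_GS)/R = (8.15 − 0.853) / 49.9 = 0.146 mA.

I_D = 0.146 mA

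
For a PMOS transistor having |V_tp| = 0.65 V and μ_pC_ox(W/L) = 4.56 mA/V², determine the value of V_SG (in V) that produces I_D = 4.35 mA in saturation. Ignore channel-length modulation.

In saturation I_D = ½ k_p (V_SG − |V_tp|)², so V_SG − |V_tp| = √(2 I_D / k_p) = √(2 × 4.35 / 4.56) = 1.38 V.
V_SG = 0.65 + 1.38 = 2.03 V.

V_SG = 2.03 V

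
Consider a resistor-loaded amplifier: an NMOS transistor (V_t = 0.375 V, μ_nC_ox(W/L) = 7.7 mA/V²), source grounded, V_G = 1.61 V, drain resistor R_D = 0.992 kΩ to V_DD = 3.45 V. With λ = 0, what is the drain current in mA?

I_D = 3.09 mA

V_GS = V_G = 1.61 V, so V_ov = 1.61 − 0.375 = 1.24 V.
Assume saturation: I_D = ½ k_n V_ov² = 0.5 × 7.7 × 1.24² = 5.87 mA, giving V_DS = V_DD − I_D R_D = 3.45 − 5.87 × 0.992 = -2.38 V.
But -2.38 V < V_ov = 1.24 V, so the device is actually in triode.
In triode I_D = k_n[V_ov V_DS − ½ V_DS²] and I_D = (V_DD − V_DS)/R_D. Equating: 3.82 V_DS² − 10.43 V_DS + 3.45 = 0, giving V_DS = 0.385 V (the root below V_ov).
I_D = (3.45 − 0.385) / 0.992 = 3.09 mA.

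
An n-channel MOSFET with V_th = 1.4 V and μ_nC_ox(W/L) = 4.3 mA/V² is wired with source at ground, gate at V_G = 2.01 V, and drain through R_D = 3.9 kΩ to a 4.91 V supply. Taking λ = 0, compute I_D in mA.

V_GS = V_G = 2.01 V, so V_ov = 2.01 − 1.4 = 0.61 V.
Assume saturation: I_D = ½ k_n V_ov² = 0.5 × 4.3 × 0.61² = 0.8 mA, giving V_DS = V_DD − I_D R_D = 4.91 − 0.8 × 3.9 = 1.79 V.
V_DS = 1.79 V ≥ V_ov = 0.61 V, confirming saturation.

I_D = 0.800 mA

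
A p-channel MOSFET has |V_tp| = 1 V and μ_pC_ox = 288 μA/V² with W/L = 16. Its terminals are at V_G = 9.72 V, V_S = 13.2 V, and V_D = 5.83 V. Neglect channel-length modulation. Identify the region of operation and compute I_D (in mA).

V_SG = V_S − V_G = 13.2 − 9.72 = 3.48 V; V_SD = V_S − V_D = 13.2 − 5.83 = 7.37 V.
k_p = μ_pC_ox · (W/L) = 4.608 mA/V².
V_ov = V_SG − |V_tp| = 3.48 − 1 = 2.48 V.
Since V_SD = 7.37 V ≥ V_ov = 2.48 V, the device is in saturation.
I_D = ½ k_p V_ov² = 0.5 × 4.608 × 2.48² = 14.2 mA.

Saturation; I_D = 14.2 mA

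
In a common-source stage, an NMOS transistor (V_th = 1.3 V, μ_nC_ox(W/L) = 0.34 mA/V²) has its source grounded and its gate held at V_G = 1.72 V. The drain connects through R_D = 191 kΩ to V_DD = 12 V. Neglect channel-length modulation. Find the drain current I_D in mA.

I_D = 0.0300 mA

V_GS = V_G = 1.72 V, so V_ov = 1.72 − 1.3 = 0.42 V.
Assume saturation: I_D = ½ k_n V_ov² = 0.5 × 0.34 × 0.42² = 0.03 mA, giving V_DS = V_DD − I_D R_D = 12 − 0.03 × 191 = 6.27 V.
V_DS = 6.27 V ≥ V_ov = 0.42 V, confirming saturation.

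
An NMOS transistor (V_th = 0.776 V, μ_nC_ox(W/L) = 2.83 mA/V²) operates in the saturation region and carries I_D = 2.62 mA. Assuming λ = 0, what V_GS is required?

V_GS = 2.14 V

In saturation I_D = ½ k_n (V_GS − V_th)², so V_GS − V_th = √(2 I_D / k_n) = √(2 × 2.62 / 2.83) = 1.36 V.
V_GS = 0.776 + 1.36 = 2.14 V.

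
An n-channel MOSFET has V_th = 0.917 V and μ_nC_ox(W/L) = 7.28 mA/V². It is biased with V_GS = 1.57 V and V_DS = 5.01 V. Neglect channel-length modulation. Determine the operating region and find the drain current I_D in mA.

Saturation; I_D = 1.55 mA

V_ov = V_GS − V_th = 1.57 − 0.917 = 0.653 V.
Since V_DS = 5.01 V ≥ V_ov = 0.653 V, the device is in saturation.
I_D = ½ k_n V_ov² = 0.5 × 7.28 × 0.653² = 1.55 mA.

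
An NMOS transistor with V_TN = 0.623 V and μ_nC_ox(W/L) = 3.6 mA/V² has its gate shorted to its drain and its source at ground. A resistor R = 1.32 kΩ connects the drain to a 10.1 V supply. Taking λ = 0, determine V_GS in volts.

With gate tied to drain, V_GS = V_DS ≥ V_GS − V_TN, so the device is in saturation.
KCL at the drain: ½ k_n (V_GS − V_TN)² = (V_DD − V_GS)/R.
Let x = V_GS − 0.623. Then 2.38 x² + x − 9.477 = 0, giving x = 1.8 V (positive root), so V_GS = 2.42 V.
I_D = (V_DD − V_GS)/R = (10.1 − 2.42) / 1.32 = 5.82 mA.

V_GS = 2.42 V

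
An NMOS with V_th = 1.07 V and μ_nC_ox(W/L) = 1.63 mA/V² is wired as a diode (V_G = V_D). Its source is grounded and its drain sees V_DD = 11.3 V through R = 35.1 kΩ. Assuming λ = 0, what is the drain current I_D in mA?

With gate tied to drain, V_GS = V_DS ≥ V_GS − V_th, so the device is in saturation.
KCL at the drain: ½ k_n (V_GS − V_th)² = (V_DD − V_GS)/R.
Let x = V_GS − 1.07. Then 28.6 x² + x − 10.23 = 0, giving x = 0.581 V (positive root), so V_GS = 1.65 V.
I_D = (V_DD − V_GS)/R = (11.3 − 1.65) / 35.1 = 0.275 mA.

I_D = 0.275 mA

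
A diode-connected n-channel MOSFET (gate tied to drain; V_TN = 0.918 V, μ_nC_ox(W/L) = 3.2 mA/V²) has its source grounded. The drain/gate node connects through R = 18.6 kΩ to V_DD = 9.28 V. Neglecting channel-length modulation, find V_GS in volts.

With gate tied to drain, V_GS = V_DS ≥ V_GS − V_TN, so the device is in saturation.
KCL at the drain: ½ k_n (V_GS − V_TN)² = (V_DD − V_GS)/R.
Let x = V_GS − 0.918. Then 29.8 x² + x − 8.362 = 0, giving x = 0.514 V (positive root), so V_GS = 1.43 V.
I_D = (V_DD − V_GS)/R = (9.28 − 1.43) / 18.6 = 0.422 mA.

V_GS = 1.43 V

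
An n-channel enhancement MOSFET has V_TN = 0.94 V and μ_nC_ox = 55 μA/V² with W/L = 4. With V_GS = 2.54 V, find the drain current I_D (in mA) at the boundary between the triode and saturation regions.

I_D = 0.282 mA

At the boundary V_DS = V_ov = V_GS − V_TN = 2.54 − 0.94 = 1.6 V.
k_n = μ_nC_ox · (W/L) = 0.22 mA/V².
I_D = ½ k_n V_ov² = 0.5 × 0.22 × 1.6² = 0.282 mA.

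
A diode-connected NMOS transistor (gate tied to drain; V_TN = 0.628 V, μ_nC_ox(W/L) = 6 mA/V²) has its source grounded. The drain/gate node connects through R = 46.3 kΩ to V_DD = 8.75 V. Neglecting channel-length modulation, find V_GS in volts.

With gate tied to drain, V_GS = V_DS ≥ V_GS − V_TN, so the device is in saturation.
KCL at the drain: ½ k_n (V_GS − V_TN)² = (V_DD − V_GS)/R.
Let x = V_GS − 0.628. Then 139 x² + x − 8.122 = 0, giving x = 0.238 V (positive root), so V_GS = 0.866 V.
I_D = (V_DD − V_GS)/R = (8.75 − 0.866) / 46.3 = 0.17 mA.

V_GS = 0.866 V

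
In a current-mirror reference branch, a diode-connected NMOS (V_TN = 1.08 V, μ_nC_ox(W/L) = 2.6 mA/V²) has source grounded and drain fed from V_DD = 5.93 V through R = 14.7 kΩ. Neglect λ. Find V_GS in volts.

V_GS = 1.56 V

With gate tied to drain, V_GS = V_DS ≥ V_GS − V_TN, so the device is in saturation.
KCL at the drain: ½ k_n (V_GS − V_TN)² = (V_DD − V_GS)/R.
Let x = V_GS − 1.08. Then 19.1 x² + x − 4.85 = 0, giving x = 0.478 V (positive root), so V_GS = 1.56 V.
I_D = (V_DD − V_GS)/R = (5.93 − 1.56) / 14.7 = 0.297 mA.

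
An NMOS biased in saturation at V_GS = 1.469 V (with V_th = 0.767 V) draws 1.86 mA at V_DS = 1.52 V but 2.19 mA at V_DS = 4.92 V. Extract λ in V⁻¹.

With V_GS fixed, I_D ∝ (1 + λ V_DS) in saturation, so I_D2/I_D1 = (1 + λ V_DS2)/(1 + λ V_DS1).
2.19/1.86 = 1.177 = (1 + 4.92 λ)/(1 + 1.52 λ).
Solving: λ (I_D1 V_DS2 − I_D2 V_DS1) = I_D2 − I_D1, so λ = (2.19 − 1.86) / (1.86 × 4.92 − 2.19 × 1.52) = 0.33 / 5.82 = 0.0567 V⁻¹.

λ = 0.0567 V⁻¹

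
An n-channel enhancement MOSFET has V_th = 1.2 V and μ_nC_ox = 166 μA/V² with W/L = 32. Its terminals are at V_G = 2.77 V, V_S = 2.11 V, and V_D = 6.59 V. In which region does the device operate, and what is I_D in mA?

Cutoff; I_D = 0 mA

V_GS = V_G − V_S = 2.77 − 2.11 = 0.66 V; V_DS = V_D − V_S = 6.59 − 2.11 = 4.48 V.
V_GS = 0.66 V < V_th = 1.2 V, so the transistor is in cutoff.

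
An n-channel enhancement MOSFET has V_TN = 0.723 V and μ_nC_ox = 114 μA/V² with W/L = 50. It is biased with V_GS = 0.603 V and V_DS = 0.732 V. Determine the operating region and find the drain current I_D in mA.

Cutoff; I_D = 0 mA

V_GS = 0.603 V < V_TN = 0.723 V, so the transistor is in cutoff.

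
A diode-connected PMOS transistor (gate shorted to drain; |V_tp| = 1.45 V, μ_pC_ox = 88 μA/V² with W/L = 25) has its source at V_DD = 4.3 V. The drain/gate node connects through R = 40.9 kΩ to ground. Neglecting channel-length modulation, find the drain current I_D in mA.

I_D = 0.0638 mA

With gate tied to drain, V_SG = V_SD ≥ V_SG − |V_tp|, so the device is in saturation.
k_p = μ_pC_ox · (W/L) = 2.2 mA/V².
KCL at the drain: ½ k_p (V_SG − |V_tp|)² = (V_DD − V_SG)/R.
Let x = V_SG − 1.45. Then 45 x² + x − 2.85 = 0, giving x = 0.241 V (positive root), so V_SG = 1.69 V.
I_D = (V_DD − V_SG)/R = (4.3 − 1.69) / 40.9 = 0.0638 mA.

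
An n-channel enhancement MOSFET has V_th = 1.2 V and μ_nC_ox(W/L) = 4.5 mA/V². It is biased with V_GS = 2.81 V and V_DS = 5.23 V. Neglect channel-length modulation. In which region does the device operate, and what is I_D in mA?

V_ov = V_GS − V_th = 2.81 − 1.2 = 1.61 V.
Since V_DS = 5.23 V ≥ V_ov = 1.61 V, the device is in saturation.
I_D = ½ k_n V_ov² = 0.5 × 4.5 × 1.61² = 5.83 mA.

Saturation; I_D = 5.83 mA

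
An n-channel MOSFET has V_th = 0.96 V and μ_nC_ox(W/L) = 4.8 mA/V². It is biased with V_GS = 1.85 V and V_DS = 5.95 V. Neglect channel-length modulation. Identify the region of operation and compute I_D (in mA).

Saturation; I_D = 1.90 mA

V_ov = V_GS − V_th = 1.85 − 0.96 = 0.89 V.
Since V_DS = 5.95 V ≥ V_ov = 0.89 V, the device is in saturation.
I_D = ½ k_n V_ov² = 0.5 × 4.8 × 0.89² = 1.9 mA.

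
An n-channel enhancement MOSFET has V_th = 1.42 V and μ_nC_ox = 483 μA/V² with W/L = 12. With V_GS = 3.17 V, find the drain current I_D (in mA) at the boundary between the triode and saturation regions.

I_D = 8.88 mA

At the boundary V_DS = V_ov = V_GS − V_th = 3.17 − 1.42 = 1.75 V.
k_n = μ_nC_ox · (W/L) = 5.796 mA/V².
I_D = ½ k_n V_ov² = 0.5 × 5.796 × 1.75² = 8.88 mA.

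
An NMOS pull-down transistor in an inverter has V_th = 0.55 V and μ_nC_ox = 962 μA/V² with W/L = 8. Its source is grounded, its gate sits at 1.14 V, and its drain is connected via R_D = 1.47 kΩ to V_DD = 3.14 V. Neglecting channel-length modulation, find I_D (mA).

V_GS = V_G = 1.14 V, so V_ov = 1.14 − 0.55 = 0.59 V.
k_n = μ_nC_ox · (W/L) = 7.696 mA/V².
Assume saturation: I_D = ½ k_n V_ov² = 0.5 × 7.696 × 0.59² = 1.34 mA, giving V_DS = V_DD − I_D R_D = 3.14 − 1.34 × 1.47 = 1.17 V.
V_DS = 1.17 V ≥ V_ov = 0.59 V, confirming saturation.

I_D = 1.34 mA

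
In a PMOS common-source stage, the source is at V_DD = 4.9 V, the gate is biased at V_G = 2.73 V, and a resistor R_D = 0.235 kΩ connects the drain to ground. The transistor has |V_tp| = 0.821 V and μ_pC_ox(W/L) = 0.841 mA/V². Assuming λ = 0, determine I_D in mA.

V_SG = V_DD − V_G = 4.9 − 2.73 = 2.17 V, so V_ov = 2.17 − 0.821 = 1.35 V.
Assume saturation: I_D = ½ k_p V_ov² = 0.5 × 0.841 × 1.35² = 0.765 mA, giving V_SD = V_DD − I_D R_D = 4.9 − 0.765 × 0.235 = 4.72 V.
V_SD = 4.72 V ≥ V_ov = 1.35 V, confirming saturation.

I_D = 0.765 mA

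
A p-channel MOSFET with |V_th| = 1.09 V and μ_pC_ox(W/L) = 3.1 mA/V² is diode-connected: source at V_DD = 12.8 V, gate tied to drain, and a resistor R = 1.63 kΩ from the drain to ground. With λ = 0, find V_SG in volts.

V_SG = 3.05 V

With gate tied to drain, V_SG = V_SD ≥ V_SG − |V_th|, so the device is in saturation.
KCL at the drain: ½ k_p (V_SG − |V_th|)² = (V_DD − V_SG)/R.
Let x = V_SG − 1.09. Then 2.53 x² + x − 11.71 = 0, giving x = 1.96 V (positive root), so V_SG = 3.05 V.
I_D = (V_DD − V_SG)/R = (12.8 − 3.05) / 1.63 = 5.98 mA.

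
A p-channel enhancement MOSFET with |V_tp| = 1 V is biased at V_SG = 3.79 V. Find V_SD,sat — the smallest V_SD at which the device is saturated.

V_SD,sat = 2.79 V

The boundary between triode and saturation is V_SD = V_SG − |V_tp| = V_ov.
V_ov = 3.79 − 1 = 2.79 V.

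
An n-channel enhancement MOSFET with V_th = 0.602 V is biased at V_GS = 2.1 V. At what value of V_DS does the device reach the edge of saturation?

The boundary between triode and saturation is V_DS = V_GS − V_th = V_ov.
V_ov = 2.1 − 0.602 = 1.5 V.

V_DS,sat = 1.50 V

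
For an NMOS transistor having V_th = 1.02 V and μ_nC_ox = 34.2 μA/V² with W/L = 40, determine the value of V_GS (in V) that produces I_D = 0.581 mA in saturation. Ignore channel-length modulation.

k_n = μ_nC_ox · (W/L) = 1.368 mA/V².
In saturation I_D = ½ k_n (V_GS − V_th)², so V_GS − V_th = √(2 I_D / k_n) = √(2 × 0.581 / 1.368) = 0.922 V.
V_GS = 1.02 + 0.922 = 1.94 V.

V_GS = 1.94 V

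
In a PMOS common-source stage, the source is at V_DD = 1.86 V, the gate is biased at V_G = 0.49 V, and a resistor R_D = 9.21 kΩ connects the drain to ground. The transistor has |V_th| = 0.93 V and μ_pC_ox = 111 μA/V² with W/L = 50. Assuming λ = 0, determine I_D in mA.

I_D = 0.192 mA

V_SG = V_DD − V_G = 1.86 − 0.49 = 1.37 V, so V_ov = 1.37 − 0.93 = 0.44 V.
k_p = μ_pC_ox · (W/L) = 5.55 mA/V².
Assume saturation: I_D = ½ k_p V_ov² = 0.5 × 5.55 × 0.44² = 0.537 mA, giving V_SD = V_DD − I_D R_D = 1.86 − 0.537 × 9.21 = -3.09 V.
But -3.09 V < V_ov = 0.44 V, so the device is actually in triode.
In triode I_D = k_p[V_ov V_SD − ½ V_SD²] and I_D = (V_DD − V_SD)/R_D. Equating: 25.6 V_SD² − 23.49 V_SD + 1.86 = 0, giving V_SD = 0.0875 V (the root below V_ov).
I_D = (1.86 − 0.0875) / 9.21 = 0.192 mA.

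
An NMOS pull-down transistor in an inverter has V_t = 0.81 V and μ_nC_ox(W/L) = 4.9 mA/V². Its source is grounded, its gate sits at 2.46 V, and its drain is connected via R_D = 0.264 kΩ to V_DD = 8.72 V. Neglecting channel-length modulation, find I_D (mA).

V_GS = V_G = 2.46 V, so V_ov = 2.46 − 0.81 = 1.65 V.
Assume saturation: I_D = ½ k_n V_ov² = 0.5 × 4.9 × 1.65² = 6.67 mA, giving V_DS = V_DD − I_D R_D = 8.72 − 6.67 × 0.264 = 6.96 V.
V_DS = 6.96 V ≥ V_ov = 1.65 V, confirming saturation.

I_D = 6.67 mA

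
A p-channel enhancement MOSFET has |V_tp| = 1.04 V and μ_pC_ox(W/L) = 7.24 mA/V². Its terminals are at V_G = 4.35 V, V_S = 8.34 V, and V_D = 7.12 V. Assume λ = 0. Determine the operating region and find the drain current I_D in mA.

V_SG = V_S − V_G = 8.34 − 4.35 = 3.99 V; V_SD = V_S − V_D = 8.34 − 7.12 = 1.22 V.
V_ov = V_SG − |V_tp| = 3.99 − 1.04 = 2.95 V.
Since V_SD = 1.22 V < V_ov = 2.95 V, the device is in the triode region.
I_D = k_p [V_ov · V_SD − ½ V_SD²] = 7.24 × [2.95 × 1.22 − 0.5 × 1.22²] = 20.7 mA.

Triode; I_D = 20.7 mA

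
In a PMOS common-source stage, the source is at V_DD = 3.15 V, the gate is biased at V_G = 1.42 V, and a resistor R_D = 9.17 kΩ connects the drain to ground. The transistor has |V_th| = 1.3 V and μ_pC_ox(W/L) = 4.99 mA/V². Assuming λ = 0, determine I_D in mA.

I_D = 0.322 mA

V_SG = V_DD − V_G = 3.15 − 1.42 = 1.73 V, so V_ov = 1.73 − 1.3 = 0.43 V.
Assume saturation: I_D = ½ k_p V_ov² = 0.5 × 4.99 × 0.43² = 0.461 mA, giving V_SD = V_DD − I_D R_D = 3.15 − 0.461 × 9.17 = -1.08 V.
But -1.08 V < V_ov = 0.43 V, so the device is actually in triode.
In triode I_D = k_p[V_ov V_SD − ½ V_SD²] and I_D = (V_DD − V_SD)/R_D. Equating: 22.9 V_SD² − 20.68 V_SD + 3.15 = 0, giving V_SD = 0.194 V (the root below V_ov).
I_D = (3.15 − 0.194) / 9.17 = 0.322 mA.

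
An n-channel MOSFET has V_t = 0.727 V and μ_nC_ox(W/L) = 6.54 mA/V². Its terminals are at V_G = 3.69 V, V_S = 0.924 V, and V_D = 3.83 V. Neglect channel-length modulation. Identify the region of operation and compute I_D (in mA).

Saturation; I_D = 13.6 mA

V_GS = V_G − V_S = 3.69 − 0.924 = 2.77 V; V_DS = V_D − V_S = 3.83 − 0.924 = 2.91 V.
V_ov = V_GS − V_t = 2.77 − 0.727 = 2.04 V.
Since V_DS = 2.91 V ≥ V_ov = 2.04 V, the device is in saturation.
I_D = ½ k_n V_ov² = 0.5 × 6.54 × 2.04² = 13.6 mA.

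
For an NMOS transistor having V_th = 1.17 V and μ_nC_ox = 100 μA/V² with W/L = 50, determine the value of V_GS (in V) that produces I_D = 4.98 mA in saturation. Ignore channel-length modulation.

V_GS = 2.58 V

k_n = μ_nC_ox · (W/L) = 5 mA/V².
In saturation I_D = ½ k_n (V_GS − V_th)², so V_GS − V_th = √(2 I_D / k_n) = √(2 × 4.98 / 5) = 1.41 V.
V_GS = 1.17 + 1.41 = 2.58 V.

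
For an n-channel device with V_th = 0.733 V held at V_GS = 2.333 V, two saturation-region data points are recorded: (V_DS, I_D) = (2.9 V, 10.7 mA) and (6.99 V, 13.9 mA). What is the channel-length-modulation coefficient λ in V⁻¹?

λ = 0.0928 V⁻¹

With V_GS fixed, I_D ∝ (1 + λ V_DS) in saturation, so I_D2/I_D1 = (1 + λ V_DS2)/(1 + λ V_DS1).
13.9/10.7 = 1.299 = (1 + 6.99 λ)/(1 + 2.9 λ).
Solving: λ (I_D1 V_DS2 − I_D2 V_DS1) = I_D2 − I_D1, so λ = (13.9 − 10.7) / (10.7 × 6.99 − 13.9 × 2.9) = 3.2 / 34.5 = 0.0928 V⁻¹.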